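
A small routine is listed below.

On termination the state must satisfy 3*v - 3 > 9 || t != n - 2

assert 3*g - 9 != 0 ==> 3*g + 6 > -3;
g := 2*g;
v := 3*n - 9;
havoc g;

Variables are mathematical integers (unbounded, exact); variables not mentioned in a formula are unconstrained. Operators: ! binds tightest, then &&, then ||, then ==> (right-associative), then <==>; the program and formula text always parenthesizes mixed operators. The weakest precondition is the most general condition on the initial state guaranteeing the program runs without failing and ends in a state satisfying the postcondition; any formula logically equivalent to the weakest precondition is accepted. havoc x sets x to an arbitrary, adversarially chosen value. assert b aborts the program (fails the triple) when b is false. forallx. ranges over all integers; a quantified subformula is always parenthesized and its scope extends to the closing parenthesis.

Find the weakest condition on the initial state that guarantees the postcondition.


Working backward. After the program, the postcondition 3*v - 3 > 9 || t != n - 2 must hold; in canonical form it is 3*v > 12 || t != n - 2.
Before havoc g: 3*v > 12 || t != n - 2
Before v := 3*n - 9: 9*n > 39 || t != n - 2
Before g := 2*g: 9*n > 39 || t != n - 2
Before assert 3*g - 9 != 0 ==> 3*g + 6 > -3: (3*g != 9 ==> 3*g > -9) && (9*n > 39 || t != n - 2)
Answer: WP = (3*g != 9 ==> 3*g > -9) && (9*n > 39 || t != n - 2)


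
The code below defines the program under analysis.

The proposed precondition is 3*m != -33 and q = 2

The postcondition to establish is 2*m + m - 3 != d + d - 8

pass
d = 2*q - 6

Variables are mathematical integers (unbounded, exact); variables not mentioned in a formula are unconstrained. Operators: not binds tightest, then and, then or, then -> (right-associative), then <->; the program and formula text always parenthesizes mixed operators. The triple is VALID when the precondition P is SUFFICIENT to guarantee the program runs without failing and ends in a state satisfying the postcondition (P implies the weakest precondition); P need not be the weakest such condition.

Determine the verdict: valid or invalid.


Working backward. After the program, the postcondition 2*m + m - 3 != d + d - 8 must hold; in canonical form it is 3*m != 2*d - 5.
Before d := 2*q - 6: 3*m != 4*q - 17
Before skip: 3*m != 4*q - 17
The weakest precondition is 3*m != 4*q - 17.
Check whether 3*m != -33 and q = 2 implies it.
Countermodel: at the initial state m = -3, q = 2, the precondition holds but the weakest precondition fails.
Answer: invalid


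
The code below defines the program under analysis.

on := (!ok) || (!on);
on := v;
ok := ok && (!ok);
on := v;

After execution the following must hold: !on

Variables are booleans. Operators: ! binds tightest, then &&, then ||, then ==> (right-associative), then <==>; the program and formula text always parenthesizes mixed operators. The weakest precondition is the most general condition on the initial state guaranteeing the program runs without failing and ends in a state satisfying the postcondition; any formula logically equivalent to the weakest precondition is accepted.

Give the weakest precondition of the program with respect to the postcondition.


Working backward. After the program, !on must hold.
Before on := v: !v
Before ok := ok && (!ok): !v
Before on := v: !v
Before on := (!ok) || (!on): !v
Answer: WP = !v


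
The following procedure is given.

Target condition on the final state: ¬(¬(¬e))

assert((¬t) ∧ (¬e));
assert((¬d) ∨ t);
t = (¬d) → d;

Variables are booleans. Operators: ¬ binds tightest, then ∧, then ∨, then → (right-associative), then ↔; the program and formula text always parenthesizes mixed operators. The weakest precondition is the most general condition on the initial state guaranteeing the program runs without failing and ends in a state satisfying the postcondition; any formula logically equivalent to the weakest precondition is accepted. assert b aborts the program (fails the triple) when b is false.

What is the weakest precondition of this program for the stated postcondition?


Working backward. After the program, the postcondition ¬(¬(¬e)) must hold; in canonical form it is ¬e.
Before t := (¬d) → d: ¬e
Before assert (¬d) ∨ t: ((¬d) ∨ t) ∧ (¬e)
Before assert (¬t) ∧ (¬e): (¬t) ∧ (¬e) ∧ ((¬d) ∨ t)
Answer: WP = (¬t) ∧ (¬e) ∧ ((¬d) ∨ t)


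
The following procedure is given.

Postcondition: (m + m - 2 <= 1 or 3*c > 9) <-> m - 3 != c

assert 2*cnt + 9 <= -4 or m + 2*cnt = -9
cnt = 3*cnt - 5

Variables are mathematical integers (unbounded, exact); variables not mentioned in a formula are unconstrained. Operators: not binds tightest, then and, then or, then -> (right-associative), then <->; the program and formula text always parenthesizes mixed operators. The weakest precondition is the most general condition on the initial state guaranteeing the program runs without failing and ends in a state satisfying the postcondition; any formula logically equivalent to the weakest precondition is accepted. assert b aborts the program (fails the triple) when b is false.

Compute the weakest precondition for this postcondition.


Working backward. After the program, the postcondition (m + m - 2 <= 1 or 3*c > 9) <-> m - 3 != c must hold; in canonical form it is (2*m <= 3 or 3*c > 9) <-> m != c + 3.
Before cnt := 3*cnt - 5: (2*m <= 3 or 3*c > 9) <-> m != c + 3
Before assert 2*cnt + 9 <= -4 or m + 2*cnt = -9: (2*cnt <= -13 or 2*cnt + m = -9) and ((2*m <= 3 or 3*c > 9) <-> m != c + 3)
Answer: WP = (2*cnt <= -13 or 2*cnt + m = -9) and ((2*m <= 3 or 3*c > 9) <-> m != c + 3)


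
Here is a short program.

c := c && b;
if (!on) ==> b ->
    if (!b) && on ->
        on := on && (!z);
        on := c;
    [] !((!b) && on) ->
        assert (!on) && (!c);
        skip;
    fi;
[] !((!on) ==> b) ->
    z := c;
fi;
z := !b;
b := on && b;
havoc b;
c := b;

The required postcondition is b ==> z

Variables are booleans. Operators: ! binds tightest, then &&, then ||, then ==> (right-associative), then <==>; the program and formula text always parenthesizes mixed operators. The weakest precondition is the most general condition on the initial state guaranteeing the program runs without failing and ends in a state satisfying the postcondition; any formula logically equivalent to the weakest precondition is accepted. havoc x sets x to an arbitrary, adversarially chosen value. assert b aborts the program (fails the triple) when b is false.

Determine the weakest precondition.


Working backward. After the program, b ==> z must hold.
Before c := b: b ==> z
Before havoc b: z
Before b := on && b: z
Before z := !b: !b
Then branch requires (((!b) && on) ==> (!b)) && ((!((!b) && on)) ==> ((!on) && (!c) && (!b))); else branch requires !b.
Before the if: (((!on) ==> b) ==> ((((!b) && on) ==> (!b)) && ((!((!b) && on)) ==> ((!on) && (!c) && (!b))))) && ((!((!on) ==> b)) ==> (!b))
Before c := c && b: (((!on) ==> b) ==> ((((!b) && on) ==> (!b)) && ((!((!b) && on)) ==> ((!on) && (!(c && b)) && (!b))))) && ((!((!on) ==> b)) ==> (!b))
Answer: WP = (((!on) ==> b) ==> ((((!b) && on) ==> (!b)) && ((!((!b) && on)) ==> ((!on) && (!(c && b)) && (!b))))) && ((!((!on) ==> b)) ==> (!b))


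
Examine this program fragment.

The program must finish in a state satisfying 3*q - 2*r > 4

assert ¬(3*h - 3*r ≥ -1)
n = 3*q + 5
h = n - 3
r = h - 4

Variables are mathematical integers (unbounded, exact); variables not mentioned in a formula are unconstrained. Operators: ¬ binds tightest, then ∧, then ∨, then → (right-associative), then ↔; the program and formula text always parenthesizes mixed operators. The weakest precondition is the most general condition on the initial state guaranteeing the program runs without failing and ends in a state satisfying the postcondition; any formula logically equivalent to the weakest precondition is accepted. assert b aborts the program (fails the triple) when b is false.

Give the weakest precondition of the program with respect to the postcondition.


Working backward. After the program, the postcondition 3*q - 2*r > 4 must hold; in canonical form it is 3*q > 2*r + 4.
Before r := h - 4: 3*q > 2*h - 4
Before h := n - 3: 3*q > 2*n - 10
Before n := 3*q + 5: 3*q < 0
Before assert ¬(3*h - 3*r ≥ -1): (¬(3*h ≥ 3*r - 1)) ∧ 3*q < 0
Answer: WP = (¬(3*h ≥ 3*r - 1)) ∧ 3*q < 0


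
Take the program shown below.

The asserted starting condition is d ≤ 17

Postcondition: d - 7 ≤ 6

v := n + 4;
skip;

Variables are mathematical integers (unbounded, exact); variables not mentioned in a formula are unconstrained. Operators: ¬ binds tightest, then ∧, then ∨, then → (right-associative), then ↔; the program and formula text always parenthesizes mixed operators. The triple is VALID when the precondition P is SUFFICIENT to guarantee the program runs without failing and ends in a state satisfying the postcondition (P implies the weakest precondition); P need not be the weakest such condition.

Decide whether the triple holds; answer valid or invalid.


Working backward. After the program, the postcondition d - 7 ≤ 6 must hold; in canonical form it is d ≤ 13.
Before skip: d ≤ 13
Before v := n + 4: d ≤ 13
The weakest precondition is d ≤ 13.
Check whether d ≤ 17 implies it.
Countermodel: at the initial state d = 14, the precondition holds but the weakest precondition fails.
Answer: invalid


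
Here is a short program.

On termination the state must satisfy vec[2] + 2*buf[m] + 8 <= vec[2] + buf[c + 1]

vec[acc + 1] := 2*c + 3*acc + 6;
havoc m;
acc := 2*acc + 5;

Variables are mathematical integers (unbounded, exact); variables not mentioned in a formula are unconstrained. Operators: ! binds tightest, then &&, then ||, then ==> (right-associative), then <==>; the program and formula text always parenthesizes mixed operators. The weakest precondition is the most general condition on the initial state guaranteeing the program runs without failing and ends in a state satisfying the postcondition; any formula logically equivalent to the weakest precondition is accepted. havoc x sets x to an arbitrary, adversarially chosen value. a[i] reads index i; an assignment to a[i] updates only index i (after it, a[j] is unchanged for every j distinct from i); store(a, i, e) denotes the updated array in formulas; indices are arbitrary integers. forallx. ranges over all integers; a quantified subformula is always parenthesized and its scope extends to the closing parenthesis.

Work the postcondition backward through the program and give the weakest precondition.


Working backward. After the program, the postcondition vec[2] + 2*buf[m] + 8 <= vec[2] + buf[c + 1] must hold; in canonical form it is 2*buf[m] <= buf[c + 1] - 8.
Before acc := 2*acc + 5: 2*buf[m] <= buf[c + 1] - 8
Before havoc m: forall m_1. 2*buf[m_1] <= buf[c + 1] - 8
Before vec[acc + 1] := 2*c + 3*acc + 6: forall m_1. 2*buf[m_1] <= buf[c + 1] - 8
Answer: WP = forall m_1. 2*buf[m_1] <= buf[c + 1] - 8


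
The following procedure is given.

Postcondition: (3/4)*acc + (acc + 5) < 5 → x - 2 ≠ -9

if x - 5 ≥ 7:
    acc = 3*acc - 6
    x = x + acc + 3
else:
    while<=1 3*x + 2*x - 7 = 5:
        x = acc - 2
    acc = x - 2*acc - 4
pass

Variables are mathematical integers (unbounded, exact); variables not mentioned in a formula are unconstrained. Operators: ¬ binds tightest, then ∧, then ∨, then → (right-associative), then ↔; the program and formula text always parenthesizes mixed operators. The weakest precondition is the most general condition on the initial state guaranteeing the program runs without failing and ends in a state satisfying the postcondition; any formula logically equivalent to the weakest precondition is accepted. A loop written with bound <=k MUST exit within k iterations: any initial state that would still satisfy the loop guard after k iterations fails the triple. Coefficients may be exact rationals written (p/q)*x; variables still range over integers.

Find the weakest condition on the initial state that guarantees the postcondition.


Working backward. After the program, the postcondition (3/4)*acc + (acc + 5) < 5 → x - 2 ≠ -9 must hold; in canonical form it is (7/4)*acc < 0 → x ≠ -7.
Before skip: (7/4)*acc < 0 → x ≠ -7
Then branch requires (21/4)*acc < 21/2 → 3*acc + x ≠ -4; else branch requires (5*x = 12 → ((¬(5*acc = 22)) ∧ ((7/4)*acc > -21/2 → acc ≠ -5))) ∧ ((¬(5*x = 12)) → ((7/4)*x < (7/2)*acc + 7 → x ≠ -7)).
Before the if: (x ≥ 12 → ((21/4)*acc < 21/2 → 3*acc + x ≠ -4)) ∧ ((¬(x ≥ 12)) → ((5*x = 12 → ((¬(5*acc = 22)) ∧ ((7/4)*acc > -21/2 → acc ≠ -5))) ∧ ((¬(5*x = 12)) → ((7/4)*x < (7/2)*acc + 7 → x ≠ -7))))
Answer: WP = (x ≥ 12 → ((21/4)*acc < 21/2 → 3*acc + x ≠ -4)) ∧ ((¬(x ≥ 12)) → ((5*x = 12 → ((¬(5*acc = 22)) ∧ ((7/4)*acc > -21/2 → acc ≠ -5))) ∧ ((¬(5*x = 12)) → ((7/4)*x < (7/2)*acc + 7 → x ≠ -7))))


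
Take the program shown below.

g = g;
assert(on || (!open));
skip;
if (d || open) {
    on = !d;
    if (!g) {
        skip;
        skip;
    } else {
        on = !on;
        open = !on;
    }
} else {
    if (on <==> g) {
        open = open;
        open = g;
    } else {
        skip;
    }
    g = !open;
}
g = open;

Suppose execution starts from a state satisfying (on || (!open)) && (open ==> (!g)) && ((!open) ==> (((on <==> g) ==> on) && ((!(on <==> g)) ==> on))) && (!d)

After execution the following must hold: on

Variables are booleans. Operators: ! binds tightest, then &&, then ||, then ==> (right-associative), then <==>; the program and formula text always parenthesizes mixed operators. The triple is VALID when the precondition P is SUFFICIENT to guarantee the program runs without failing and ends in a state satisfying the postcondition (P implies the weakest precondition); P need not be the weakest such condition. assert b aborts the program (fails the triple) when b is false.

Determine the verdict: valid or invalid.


Working backward. After the program, on must hold.
Before g := open: on
Then branch requires ((!g) ==> (!d)) && (g ==> d); else branch requires ((on <==> g) ==> on) && ((!(on <==> g)) ==> on).
Before the if: ((d || open) ==> (((!g) ==> (!d)) && (g ==> d))) && ((!(d || open)) ==> (((on <==> g) ==> on) && ((!(on <==> g)) ==> on)))
Before skip: ((d || open) ==> (((!g) ==> (!d)) && (g ==> d))) && ((!(d || open)) ==> (((on <==> g) ==> on) && ((!(on <==> g)) ==> on)))
Before assert on || (!open): (on || (!open)) && ((d || open) ==> (((!g) ==> (!d)) && (g ==> d))) && ((!(d || open)) ==> (((on <==> g) ==> on) && ((!(on <==> g)) ==> on)))
Before g := g: (on || (!open)) && ((d || open) ==> (((!g) ==> (!d)) && (g ==> d))) && ((!(d || open)) ==> (((on <==> g) ==> on) && ((!(on <==> g)) ==> on)))
The weakest precondition is (on || (!open)) && ((d || open) ==> (((!g) ==> (!d)) && (g ==> d))) && ((!(d || open)) ==> (((on <==> g) ==> on) && ((!(on <==> g)) ==> on))).
Check whether (on || (!open)) && (open ==> (!g)) && ((!open) ==> (((on <==> g) ==> on) && ((!(on <==> g)) ==> on))) && (!d) implies it.
Every state satisfying the precondition satisfies the weakest precondition: the implication holds.
Answer: valid


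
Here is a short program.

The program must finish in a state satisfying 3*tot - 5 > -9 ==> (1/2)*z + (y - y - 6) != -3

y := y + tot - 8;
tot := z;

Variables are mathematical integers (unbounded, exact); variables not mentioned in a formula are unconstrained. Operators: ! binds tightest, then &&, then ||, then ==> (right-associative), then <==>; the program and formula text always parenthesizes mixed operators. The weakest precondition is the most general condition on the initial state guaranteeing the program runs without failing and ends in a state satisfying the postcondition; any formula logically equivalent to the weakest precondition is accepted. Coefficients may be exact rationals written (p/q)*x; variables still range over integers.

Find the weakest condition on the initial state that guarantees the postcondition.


Working backward. After the program, the postcondition 3*tot - 5 > -9 ==> (1/2)*z + (y - y - 6) != -3 must hold; in canonical form it is 3*tot > -4 ==> (1/2)*z != 3.
Before tot := z: 3*z > -4 ==> (1/2)*z != 3
Before y := y + tot - 8: 3*z > -4 ==> (1/2)*z != 3
Answer: WP = 3*z > -4 ==> (1/2)*z != 3


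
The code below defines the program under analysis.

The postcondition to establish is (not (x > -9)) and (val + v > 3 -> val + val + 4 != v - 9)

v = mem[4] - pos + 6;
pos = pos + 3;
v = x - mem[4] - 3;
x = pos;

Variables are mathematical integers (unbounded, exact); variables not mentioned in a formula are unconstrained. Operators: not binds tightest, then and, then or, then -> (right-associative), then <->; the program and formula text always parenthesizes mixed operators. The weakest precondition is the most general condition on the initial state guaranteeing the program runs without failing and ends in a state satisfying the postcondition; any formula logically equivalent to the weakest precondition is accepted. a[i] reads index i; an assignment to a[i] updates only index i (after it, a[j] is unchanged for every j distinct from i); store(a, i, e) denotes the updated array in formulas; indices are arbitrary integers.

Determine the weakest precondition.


Working backward. After the program, the postcondition (not (x > -9)) and (val + v > 3 -> val + val + 4 != v - 9) must hold; in canonical form it is (not (x > -9)) and (v + val > 3 -> 2*val != v - 13).
Before x := pos: (not (pos > -9)) and (v + val > 3 -> 2*val != v - 13)
Before v := x - mem[4] - 3: (not (pos > -9)) and (val + x > mem[4] + 6 -> mem[4] + 2*val != x - 16)
Before pos := pos + 3: (not (pos > -12)) and (val + x > mem[4] + 6 -> mem[4] + 2*val != x - 16)
Before v := mem[4] - pos + 6: (not (pos > -12)) and (val + x > mem[4] + 6 -> mem[4] + 2*val != x - 16)
Answer: WP = (not (pos > -12)) and (val + x > mem[4] + 6 -> mem[4] + 2*val != x - 16)


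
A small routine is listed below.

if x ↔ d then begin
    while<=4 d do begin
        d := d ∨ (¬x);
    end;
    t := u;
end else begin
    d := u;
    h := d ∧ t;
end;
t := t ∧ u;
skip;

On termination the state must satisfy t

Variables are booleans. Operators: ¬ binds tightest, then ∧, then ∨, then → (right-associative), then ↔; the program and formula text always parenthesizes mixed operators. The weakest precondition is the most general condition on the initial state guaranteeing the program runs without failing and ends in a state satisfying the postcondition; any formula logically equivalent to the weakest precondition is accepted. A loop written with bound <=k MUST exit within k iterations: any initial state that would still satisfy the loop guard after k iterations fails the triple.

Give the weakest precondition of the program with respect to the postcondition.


Working backward. After the program, t must hold.
Before skip: t
Before t := t ∧ u: t ∧ u
Then branch requires (d → (((d ∨ (¬x)) → (((d ∨ (¬x)) → (((d ∨ (¬x)) → ((¬(d ∨ (¬x))) ∧ u)) ∧ ((¬(d ∨ (¬x))) → u))) ∧ ((¬(d ∨ (¬x))) → u))) ∧ ((¬(d ∨ (¬x))) → u))) ∧ ((¬d) → u); else branch requires t ∧ u.
Before the if: ((x ↔ d) → ((d → (((d ∨ (¬x)) → (((d ∨ (¬x)) → (((d ∨ (¬x)) → ((¬(d ∨ (¬x))) ∧ u)) ∧ ((¬(d ∨ (¬x))) → u))) ∧ ((¬(d ∨ (¬x))) → u))) ∧ ((¬(d ∨ (¬x))) → u))) ∧ ((¬d) → u))) ∧ ((¬(x ↔ d)) → (t ∧ u))
Answer: WP = ((x ↔ d) → ((d → (((d ∨ (¬x)) → (((d ∨ (¬x)) → (((d ∨ (¬x)) → ((¬(d ∨ (¬x))) ∧ u)) ∧ ((¬(d ∨ (¬x))) → u))) ∧ ((¬(d ∨ (¬x))) → u))) ∧ ((¬(d ∨ (¬x))) → u))) ∧ ((¬d) → u))) ∧ ((¬(x ↔ d)) → (t ∧ u))


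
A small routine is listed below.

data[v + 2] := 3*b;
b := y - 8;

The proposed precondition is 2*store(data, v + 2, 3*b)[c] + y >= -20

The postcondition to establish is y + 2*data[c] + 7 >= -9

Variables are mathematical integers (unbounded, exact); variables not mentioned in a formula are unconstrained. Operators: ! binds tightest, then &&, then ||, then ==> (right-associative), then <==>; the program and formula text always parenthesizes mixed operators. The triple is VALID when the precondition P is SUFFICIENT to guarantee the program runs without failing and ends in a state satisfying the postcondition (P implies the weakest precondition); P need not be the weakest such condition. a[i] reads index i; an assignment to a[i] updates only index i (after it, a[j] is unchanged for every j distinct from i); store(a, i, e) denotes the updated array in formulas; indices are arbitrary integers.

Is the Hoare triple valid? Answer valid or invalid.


Working backward. After the program, the postcondition y + 2*data[c] + 7 >= -9 must hold; in canonical form it is 2*data[c] + y >= -16.
Before b := y - 8: 2*data[c] + y >= -16
Before data[v + 2] := 3*b: 2*store(data, v + 2, 3*b)[c] + y >= -16
The weakest precondition is 2*store(data, v + 2, 3*b)[c] + y >= -16.
Check whether 2*store(data, v + 2, 3*b)[c] + y >= -20 implies it.
Countermodel: at the initial state b = 0, c = 0, data = {[0] = 0, elsewhere 0}, v = -2, y = -17, the precondition holds but the weakest precondition fails.
Answer: invalid


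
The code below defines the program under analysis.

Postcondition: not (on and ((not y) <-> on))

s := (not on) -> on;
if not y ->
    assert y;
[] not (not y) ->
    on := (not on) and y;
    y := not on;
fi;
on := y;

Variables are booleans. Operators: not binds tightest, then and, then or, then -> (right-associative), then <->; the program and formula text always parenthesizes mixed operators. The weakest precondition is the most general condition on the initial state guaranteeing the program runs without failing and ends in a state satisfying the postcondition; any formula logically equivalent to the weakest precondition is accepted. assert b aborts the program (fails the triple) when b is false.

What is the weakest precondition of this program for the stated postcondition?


Working backward. After the program, not (on and ((not y) <-> on)) must hold.
Before on := y: not (y and ((not y) <-> y))
Then branch requires y and (not (y and ((not y) <-> y))); else branch requires not ((not ((not on) and y)) and (((not on) and y) <-> (not ((not on) and y)))).
Before the if: ((not y) -> (y and (not (y and ((not y) <-> y))))) and (y -> (not ((not ((not on) and y)) and (((not on) and y) <-> (not ((not on) and y))))))
Before s := (not on) -> on: ((not y) -> (y and (not (y and ((not y) <-> y))))) and (y -> (not ((not ((not on) and y)) and (((not on) and y) <-> (not ((not on) and y))))))
Answer: WP = ((not y) -> (y and (not (y and ((not y) <-> y))))) and (y -> (not ((not ((not on) and y)) and (((not on) and y) <-> (not ((not on) and y))))))


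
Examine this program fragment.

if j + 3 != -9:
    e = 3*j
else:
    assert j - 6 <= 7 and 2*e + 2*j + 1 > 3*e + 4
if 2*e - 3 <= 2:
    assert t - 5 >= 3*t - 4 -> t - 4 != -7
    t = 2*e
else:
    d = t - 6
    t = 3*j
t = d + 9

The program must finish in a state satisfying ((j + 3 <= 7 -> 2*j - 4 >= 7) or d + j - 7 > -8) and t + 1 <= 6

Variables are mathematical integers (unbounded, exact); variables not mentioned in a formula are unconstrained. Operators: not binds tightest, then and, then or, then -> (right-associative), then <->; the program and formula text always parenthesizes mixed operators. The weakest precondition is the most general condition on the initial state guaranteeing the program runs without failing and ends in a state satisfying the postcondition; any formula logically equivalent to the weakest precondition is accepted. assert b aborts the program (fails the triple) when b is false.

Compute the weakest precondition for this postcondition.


Working backward. After the program, the postcondition ((j + 3 <= 7 -> 2*j - 4 >= 7) or d + j - 7 > -8) and t + 1 <= 6 must hold; in canonical form it is ((j <= 4 -> 2*j >= 11) or d + j > -1) and t <= 5.
Before t := d + 9: ((j <= 4 -> 2*j >= 11) or d + j > -1) and d <= -4
Then branch requires (2*t <= -1 -> t != -3) and ((j <= 4 -> 2*j >= 11) or d + j > -1) and d <= -4; else branch requires ((j <= 4 -> 2*j >= 11) or j + t > 5) and t <= 2.
Before the if: (2*e <= 5 -> ((2*t <= -1 -> t != -3) and ((j <= 4 -> 2*j >= 11) or d + j > -1) and d <= -4)) and ((not (2*e <= 5)) -> (((j <= 4 -> 2*j >= 11) or j + t > 5) and t <= 2))
Then branch requires (6*j <= 5 -> ((2*t <= -1 -> t != -3) and ((j <= 4 -> 2*j >= 11) or d + j > -1) and d <= -4)) and ((not (6*j <= 5)) -> (((j <= 4 -> 2*j >= 11) or j + t > 5) and t <= 2)); else branch requires j <= 13 and 2*j > e + 3 and (2*e <= 5 -> ((2*t <= -1 -> t != -3) and ((j <= 4 -> 2*j >= 11) or d + j > -1) and d <= -4)) and ((not (2*e <= 5)) -> (((j <= 4 -> 2*j >= 11) or j + t > 5) and t <= 2)).
Before the if: (j != -12 -> ((6*j <= 5 -> ((2*t <= -1 -> t != -3) and ((j <= 4 -> 2*j >= 11) or d + j > -1) and d <= -4)) and ((not (6*j <= 5)) -> (((j <= 4 -> 2*j >= 11) or j + t > 5) and t <= 2)))) and ((not (j != -12)) -> (j <= 13 and 2*j > e + 3 and (2*e <= 5 -> ((2*t <= -1 -> t != -3) and ((j <= 4 -> 2*j >= 11) or d + j > -1) and d <= -4)) and ((not (2*e <= 5)) -> (((j <= 4 -> 2*j >= 11) or j + t > 5) and t <= 2))))
Answer: WP = (j != -12 -> ((6*j <= 5 -> ((2*t <= -1 -> t != -3) and ((j <= 4 -> 2*j >= 11) or d + j > -1) and d <= -4)) and ((not (6*j <= 5)) -> (((j <= 4 -> 2*j >= 11) or j + t > 5) and t <= 2)))) and ((not (j != -12)) -> (j <= 13 and 2*j > e + 3 and (2*e <= 5 -> ((2*t <= -1 -> t != -3) and ((j <= 4 -> 2*j >= 11) or d + j > -1) and d <= -4)) and ((not (2*e <= 5)) -> (((j <= 4 -> 2*j >= 11) or j + t > 5) and t <= 2))))


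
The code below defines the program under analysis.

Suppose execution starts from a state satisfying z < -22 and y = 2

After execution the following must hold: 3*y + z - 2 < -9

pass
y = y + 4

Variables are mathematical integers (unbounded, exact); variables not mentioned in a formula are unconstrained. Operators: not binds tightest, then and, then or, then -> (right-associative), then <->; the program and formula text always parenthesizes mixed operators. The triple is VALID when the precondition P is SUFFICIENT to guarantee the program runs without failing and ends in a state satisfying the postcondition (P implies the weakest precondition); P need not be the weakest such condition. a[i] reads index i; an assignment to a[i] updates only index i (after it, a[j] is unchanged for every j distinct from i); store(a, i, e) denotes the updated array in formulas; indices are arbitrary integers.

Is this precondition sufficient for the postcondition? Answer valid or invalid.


Working backward. After the program, the postcondition 3*y + z - 2 < -9 must hold; in canonical form it is 3*y + z < -7.
Before y := y + 4: 3*y + z < -19
Before skip: 3*y + z < -19
The weakest precondition is 3*y + z < -19.
Check whether z < -22 and y = 2 implies it.
Countermodel: at the initial state y = 2, z = -25, the precondition holds but the weakest precondition fails.
Answer: invalid


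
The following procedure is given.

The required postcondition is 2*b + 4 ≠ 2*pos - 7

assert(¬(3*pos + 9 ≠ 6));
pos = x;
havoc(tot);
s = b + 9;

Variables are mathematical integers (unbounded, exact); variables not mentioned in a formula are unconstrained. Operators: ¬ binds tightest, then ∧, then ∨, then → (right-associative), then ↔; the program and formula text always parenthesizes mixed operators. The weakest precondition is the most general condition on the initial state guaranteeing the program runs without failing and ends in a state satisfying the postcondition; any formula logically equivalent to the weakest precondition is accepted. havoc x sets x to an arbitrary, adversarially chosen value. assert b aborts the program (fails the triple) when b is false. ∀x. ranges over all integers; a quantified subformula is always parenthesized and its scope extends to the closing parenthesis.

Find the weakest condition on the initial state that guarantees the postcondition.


Working backward. After the program, the postcondition 2*b + 4 ≠ 2*pos - 7 must hold; in canonical form it is 2*b ≠ 2*pos - 11.
Before s := b + 9: 2*b ≠ 2*pos - 11
Before havoc tot: 2*b ≠ 2*pos - 11
Before pos := x: 2*b ≠ 2*x - 11
Before assert ¬(3*pos + 9 ≠ 6): (¬(3*pos ≠ -3)) ∧ 2*b ≠ 2*x - 11
Answer: WP = (¬(3*pos ≠ -3)) ∧ 2*b ≠ 2*x - 11


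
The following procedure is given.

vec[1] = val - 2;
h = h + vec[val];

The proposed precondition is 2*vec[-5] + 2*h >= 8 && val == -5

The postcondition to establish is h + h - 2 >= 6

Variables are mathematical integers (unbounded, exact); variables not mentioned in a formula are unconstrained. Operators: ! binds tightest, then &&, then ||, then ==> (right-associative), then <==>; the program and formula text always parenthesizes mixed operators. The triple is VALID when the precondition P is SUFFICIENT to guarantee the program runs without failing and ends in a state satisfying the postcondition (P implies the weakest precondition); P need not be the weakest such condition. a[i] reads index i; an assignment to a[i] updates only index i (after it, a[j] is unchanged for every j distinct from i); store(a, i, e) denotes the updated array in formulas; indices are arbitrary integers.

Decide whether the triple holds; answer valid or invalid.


Working backward. After the program, the postcondition h + h - 2 >= 6 must hold; in canonical form it is 2*h >= 8.
Before h := h + vec[val]: 2*vec[val] + 2*h >= 8
Before vec[1] := val - 2: 2*store(vec, 1, val - 2)[val] + 2*h >= 8
The weakest precondition is 2*store(vec, 1, val - 2)[val] + 2*h >= 8.
Check whether 2*vec[-5] + 2*h >= 8 && val == -5 implies it.
Every state satisfying the precondition satisfies the weakest precondition: the implication holds.
Answer: valid


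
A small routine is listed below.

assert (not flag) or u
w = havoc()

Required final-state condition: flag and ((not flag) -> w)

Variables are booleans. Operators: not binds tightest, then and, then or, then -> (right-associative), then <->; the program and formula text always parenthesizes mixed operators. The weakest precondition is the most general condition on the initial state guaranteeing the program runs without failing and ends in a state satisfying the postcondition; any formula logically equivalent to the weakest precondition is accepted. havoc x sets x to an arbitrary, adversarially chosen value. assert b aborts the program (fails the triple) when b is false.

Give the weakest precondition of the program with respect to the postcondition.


Working backward. After the program, flag and ((not flag) -> w) must hold.
Before havoc w: flag
Before assert (not flag) or u: ((not flag) or u) and flag
Answer: WP = ((not flag) or u) and flag


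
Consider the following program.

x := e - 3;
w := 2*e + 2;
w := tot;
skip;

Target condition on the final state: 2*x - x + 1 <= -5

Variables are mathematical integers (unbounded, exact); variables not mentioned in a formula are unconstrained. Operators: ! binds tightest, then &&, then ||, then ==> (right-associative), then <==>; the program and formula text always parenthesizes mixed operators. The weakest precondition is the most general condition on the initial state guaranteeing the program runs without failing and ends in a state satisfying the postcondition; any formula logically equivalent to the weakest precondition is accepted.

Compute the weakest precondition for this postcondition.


Working backward. After the program, the postcondition 2*x - x + 1 <= -5 must hold; in canonical form it is x <= -6.
Before skip: x <= -6
Before w := tot: x <= -6
Before w := 2*e + 2: x <= -6
Before x := e - 3: e <= -3
Answer: WP = e <= -3


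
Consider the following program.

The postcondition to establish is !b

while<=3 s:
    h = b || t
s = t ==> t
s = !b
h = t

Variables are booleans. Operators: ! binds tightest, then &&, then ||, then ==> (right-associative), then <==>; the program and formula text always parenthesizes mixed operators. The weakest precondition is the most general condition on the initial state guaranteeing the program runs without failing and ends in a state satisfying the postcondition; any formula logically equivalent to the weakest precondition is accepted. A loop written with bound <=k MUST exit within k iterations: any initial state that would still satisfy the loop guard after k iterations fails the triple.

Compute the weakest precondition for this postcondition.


Working backward. After the program, !b must hold.
Before h := t: !b
Before s := !b: !b
Before s := t ==> t: !b
Before the loop (bound <=3), unroll the exhaustion recursion (WP_0 = exit-now case; WP_j = one more guarded iteration, up to j = 3):
  WP_0: (!s) && (!b)
  WP_1: (s ==> ((!s) && (!b))) && ((!s) ==> (!b))
  WP_2: (s ==> ((s ==> ((!s) && (!b))) && ((!s) ==> (!b)))) && ((!s) ==> (!b))
  WP_3: (s ==> ((s ==> ((s ==> ((!s) && (!b))) && ((!s) ==> (!b)))) && ((!s) ==> (!b)))) && ((!s) ==> (!b))
So before the loop: (s ==> ((s ==> ((s ==> ((!s) && (!b))) && ((!s) ==> (!b)))) && ((!s) ==> (!b)))) && ((!s) ==> (!b))
Answer: WP = (s ==> ((s ==> ((s ==> ((!s) && (!b))) && ((!s) ==> (!b)))) && ((!s) ==> (!b)))) && ((!s) ==> (!b))


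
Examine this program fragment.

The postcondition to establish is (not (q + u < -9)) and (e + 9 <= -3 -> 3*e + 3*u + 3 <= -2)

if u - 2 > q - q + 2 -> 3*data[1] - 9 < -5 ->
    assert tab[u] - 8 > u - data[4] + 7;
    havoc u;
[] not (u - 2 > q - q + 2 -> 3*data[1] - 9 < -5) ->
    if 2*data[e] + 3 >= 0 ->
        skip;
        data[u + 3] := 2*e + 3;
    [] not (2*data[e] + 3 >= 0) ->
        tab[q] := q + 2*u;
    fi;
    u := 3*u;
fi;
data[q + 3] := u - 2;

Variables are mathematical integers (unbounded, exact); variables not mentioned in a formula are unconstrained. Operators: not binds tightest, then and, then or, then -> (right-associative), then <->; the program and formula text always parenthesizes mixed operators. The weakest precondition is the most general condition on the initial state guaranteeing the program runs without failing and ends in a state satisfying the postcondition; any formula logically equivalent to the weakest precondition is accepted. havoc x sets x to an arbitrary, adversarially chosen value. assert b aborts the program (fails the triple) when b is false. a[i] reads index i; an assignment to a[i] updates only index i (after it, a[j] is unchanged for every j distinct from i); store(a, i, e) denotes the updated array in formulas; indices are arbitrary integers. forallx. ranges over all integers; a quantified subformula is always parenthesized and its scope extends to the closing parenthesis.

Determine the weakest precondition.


Working backward. After the program, the postcondition (not (q + u < -9)) and (e + 9 <= -3 -> 3*e + 3*u + 3 <= -2) must hold; in canonical form it is (not (q + u < -9)) and (e <= -12 -> 3*e + 3*u <= -5).
Before data[q + 3] := u - 2: (not (q + u < -9)) and (e <= -12 -> 3*e + 3*u <= -5)
Then branch requires data[4] + tab[u] > u + 15 and (forall u_1. ((not (q + u_1 < -9)) and (e <= -12 -> 3*e + 3*u_1 <= -5))); else branch requires (2*data[e] >= -3 -> ((not (q + 3*u < -9)) and (e <= -12 -> 3*e + 9*u <= -5))) and ((not (2*data[e] >= -3)) -> ((not (q + 3*u < -9)) and (e <= -12 -> 3*e + 9*u <= -5))).
Before the if: ((u > 4 -> 3*data[1] < 4) -> (data[4] + tab[u] > u + 15 and (forall u_1. ((not (q + u_1 < -9)) and (e <= -12 -> 3*e + 3*u_1 <= -5))))) and ((not (u > 4 -> 3*data[1] < 4)) -> ((2*data[e] >= -3 -> ((not (q + 3*u < -9)) and (e <= -12 -> 3*e + 9*u <= -5))) and ((not (2*data[e] >= -3)) -> ((not (q + 3*u < -9)) and (e <= -12 -> 3*e + 9*u <= -5)))))
Answer: WP = ((u > 4 -> 3*data[1] < 4) -> (data[4] + tab[u] > u + 15 and (forall u_1. ((not (q + u_1 < -9)) and (e <= -12 -> 3*e + 3*u_1 <= -5))))) and ((not (u > 4 -> 3*data[1] < 4)) -> ((2*data[e] >= -3 -> ((not (q + 3*u < -9)) and (e <= -12 -> 3*e + 9*u <= -5))) and ((not (2*data[e] >= -3)) -> ((not (q + 3*u < -9)) and (e <= -12 -> 3*e + 9*u <= -5)))))


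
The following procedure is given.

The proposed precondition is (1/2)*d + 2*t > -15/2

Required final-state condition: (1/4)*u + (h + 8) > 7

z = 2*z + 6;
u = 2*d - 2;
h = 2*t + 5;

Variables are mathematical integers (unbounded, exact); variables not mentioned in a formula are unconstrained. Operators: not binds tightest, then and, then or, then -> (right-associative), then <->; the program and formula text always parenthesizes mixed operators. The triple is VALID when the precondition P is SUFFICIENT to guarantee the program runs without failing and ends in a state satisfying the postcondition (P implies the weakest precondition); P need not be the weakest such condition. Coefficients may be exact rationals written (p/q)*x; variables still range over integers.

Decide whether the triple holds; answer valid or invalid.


Working backward. After the program, the postcondition (1/4)*u + (h + 8) > 7 must hold; in canonical form it is h + (1/4)*u > -1.
Before h := 2*t + 5: 2*t + (1/4)*u > -6
Before u := 2*d - 2: (1/2)*d + 2*t > -11/2
Before z := 2*z + 6: (1/2)*d + 2*t > -11/2
The weakest precondition is (1/2)*d + 2*t > -11/2.
Check whether (1/2)*d + 2*t > -15/2 implies it.
Countermodel: at the initial state d = 1, t = -3, the precondition holds but the weakest precondition fails.
Answer: invalid


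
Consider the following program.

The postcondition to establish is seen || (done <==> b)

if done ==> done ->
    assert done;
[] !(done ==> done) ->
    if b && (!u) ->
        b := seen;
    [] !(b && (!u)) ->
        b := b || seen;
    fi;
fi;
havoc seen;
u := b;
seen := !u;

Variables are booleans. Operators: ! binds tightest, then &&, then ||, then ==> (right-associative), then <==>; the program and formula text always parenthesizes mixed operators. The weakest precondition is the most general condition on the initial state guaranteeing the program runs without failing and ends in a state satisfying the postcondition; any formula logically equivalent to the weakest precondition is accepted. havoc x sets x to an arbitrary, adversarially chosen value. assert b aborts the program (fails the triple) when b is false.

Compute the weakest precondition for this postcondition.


Working backward. After the program, seen || (done <==> b) must hold.
Before seen := !u: (!u) || (done <==> b)
Before u := b: (!b) || (done <==> b)
Before havoc seen: (!b) || (done <==> b)
Then branch requires done && ((!b) || (done <==> b)); else branch requires ((b && (!u)) ==> ((!seen) || (done <==> seen))) && ((!(b && (!u))) ==> ((!(b || seen)) || (done <==> (b || seen)))).
Before the if: done && ((!b) || (done <==> b))
Answer: WP = done && ((!b) || (done <==> b))


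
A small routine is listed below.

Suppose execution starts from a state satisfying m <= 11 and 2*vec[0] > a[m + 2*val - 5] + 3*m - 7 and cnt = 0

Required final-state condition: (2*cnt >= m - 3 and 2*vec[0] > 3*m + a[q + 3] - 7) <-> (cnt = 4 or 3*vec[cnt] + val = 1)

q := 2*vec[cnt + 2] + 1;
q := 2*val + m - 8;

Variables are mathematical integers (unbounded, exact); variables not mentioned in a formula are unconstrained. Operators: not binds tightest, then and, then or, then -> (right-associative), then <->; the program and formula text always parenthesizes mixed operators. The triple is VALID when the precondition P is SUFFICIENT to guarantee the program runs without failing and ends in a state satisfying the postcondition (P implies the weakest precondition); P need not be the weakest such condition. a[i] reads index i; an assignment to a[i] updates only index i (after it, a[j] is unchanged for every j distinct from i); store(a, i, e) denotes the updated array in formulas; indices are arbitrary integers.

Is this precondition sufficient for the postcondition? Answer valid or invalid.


Working backward. After the program, the postcondition (2*cnt >= m - 3 and 2*vec[0] > 3*m + a[q + 3] - 7) <-> (cnt = 4 or 3*vec[cnt] + val = 1) must hold; in canonical form it is (2*cnt >= m - 3 and 2*vec[0] > a[q + 3] + 3*m - 7) <-> (cnt = 4 or 3*vec[cnt] + val = 1).
Before q := 2*val + m - 8: (2*cnt >= m - 3 and 2*vec[0] > a[m + 2*val - 5] + 3*m - 7) <-> (cnt = 4 or 3*vec[cnt] + val = 1)
Before q := 2*vec[cnt + 2] + 1: (2*cnt >= m - 3 and 2*vec[0] > a[m + 2*val - 5] + 3*m - 7) <-> (cnt = 4 or 3*vec[cnt] + val = 1)
The weakest precondition is (2*cnt >= m - 3 and 2*vec[0] > a[m + 2*val - 5] + 3*m - 7) <-> (cnt = 4 or 3*vec[cnt] + val = 1).
Check whether m <= 11 and 2*vec[0] > a[m + 2*val - 5] + 3*m - 7 and cnt = 0 implies it.
Countermodel: at the initial state a = {[0] = -27, [8] = -27, elsewhere -27}, cnt = 0, m = 11, val = 1, vec = {[0] = 0, [8] = 0, elsewhere 0}, the precondition holds but the weakest precondition fails.
Answer: invalid
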